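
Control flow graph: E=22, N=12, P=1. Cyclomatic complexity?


Formula: V(G) = E - N + 2P
V(G) = 22 - 12 + 2*1
V(G) = 10 + 2
V(G) = 12

12


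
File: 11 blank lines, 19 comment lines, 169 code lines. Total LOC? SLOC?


Total LOC = blank + comment + code
Total LOC = 11 + 19 + 169 = 199
SLOC (source only) = code = 169

Total LOC: 199, SLOC: 169


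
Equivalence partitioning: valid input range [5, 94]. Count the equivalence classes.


Valid range: [5, 94]
Class 1: x < 5 — invalid
Class 2: 5 ≤ x ≤ 94 — valid
Class 3: x > 94 — invalid
Total equivalence classes: 3

3 equivalence classes


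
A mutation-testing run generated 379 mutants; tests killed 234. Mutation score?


Mutation score = killed / total * 100
Mutation score = 234 / 379 * 100
Mutation score = 61.74%

61.74%


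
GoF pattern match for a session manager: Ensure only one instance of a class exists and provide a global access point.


This matches the Singleton pattern

Singleton


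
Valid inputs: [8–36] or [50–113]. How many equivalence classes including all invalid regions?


Valid ranges: [8,36] and [50,113]
Class 1: x < 8 — invalid
Class 2: 8 ≤ x ≤ 36 — valid
Class 3: 36 < x < 50 — invalid (gap between ranges)
Class 4: 50 ≤ x ≤ 113 — valid
Class 5: x > 113 — invalid
Total equivalence classes: 5

5 equivalence classes


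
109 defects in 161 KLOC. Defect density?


Defect density = defects / KLOC
Defect density = 109 / 161
Defect density = 0.677 defects/KLOC

0.677 defects/KLOC


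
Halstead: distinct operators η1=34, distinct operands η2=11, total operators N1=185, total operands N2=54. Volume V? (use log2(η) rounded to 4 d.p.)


Formula: V = N * log2(η), where N = N1 + N2 and η = η1 + η2
η = 34 + 11 = 45
N = 185 + 54 = 239
log2(45) ≈ 5.4919
V = 239 * 5.4919 = 1312.56

1312.56


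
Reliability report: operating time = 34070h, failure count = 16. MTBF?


Formula: MTBF = Total operating time / Number of failures
MTBF = 34070 / 16
MTBF = 2129.38 hours

2129.38 hours


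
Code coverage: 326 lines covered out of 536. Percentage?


Coverage = covered / total * 100
Coverage = 326 / 536 * 100
Coverage = 60.82%

60.82%


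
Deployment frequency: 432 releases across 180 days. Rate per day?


Formula: deployments per day = releases / days
= 432 / 180
= 2.4 deploys/day
(equivalently, 16.8 deploys/week)

2.4 deploys/day


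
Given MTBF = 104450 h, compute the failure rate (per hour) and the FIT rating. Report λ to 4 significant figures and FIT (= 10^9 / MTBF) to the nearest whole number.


Formula: λ = 1 / MTBF; FIT = λ × 1e9 = 1e9 / MTBF
λ = 1 / 104450 ≈ 9.574e-06 failures/hour
FIT = 1e9 / 104450 ≈ 9574 failures per 1e9 hours (nearest whole number)

λ = 9.574e-06 /h, FIT = 9574


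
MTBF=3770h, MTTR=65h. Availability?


Availability = MTBF / (MTBF + MTTR)
Availability = 3770 / (3770 + 65)
Availability = 3770 / 3835
Availability = 98.3051%

98.3051%


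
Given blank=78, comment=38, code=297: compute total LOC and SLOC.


Total LOC = blank + comment + code
Total LOC = 78 + 38 + 297 = 413
SLOC (source only) = code = 297

Total LOC: 413, SLOC: 297


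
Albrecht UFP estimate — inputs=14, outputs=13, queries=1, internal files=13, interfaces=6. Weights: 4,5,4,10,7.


UFP = EI*4 + EO*5 + EQ*4 + ILF*10 + EIF*7
UFP = 14*4 + 13*5 + 1*4 + 13*10 + 6*7
UFP = 56 + 65 + 4 + 130 + 42
UFP = 297

297


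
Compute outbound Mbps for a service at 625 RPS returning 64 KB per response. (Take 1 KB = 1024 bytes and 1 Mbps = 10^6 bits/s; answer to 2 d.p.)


Formula: Mbps = payload_bytes * RPS * 8 / 1e6
Payload per request = 64 KB = 64 * 1024 = 65536 bytes
Total bytes/sec = 65536 * 625 = 40960000
Total bits/sec = 40960000 * 8 = 327680000
Mbps = 327680000 / 1e6 = 327.68

327.68 Mbps


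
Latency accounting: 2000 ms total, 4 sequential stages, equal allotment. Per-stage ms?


Formula: per_stage = total_budget / stages
per_stage = 2000 / 4
per_stage = 500.0 ms

500.0 ms


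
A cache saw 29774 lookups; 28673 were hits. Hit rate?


Formula: hit rate = hits / (hits + misses) * 100
hit rate = 28673 / (28673 + 1101) * 100
hit rate = 28673 / 29774 * 100
hit rate = 96.3%

96.3%


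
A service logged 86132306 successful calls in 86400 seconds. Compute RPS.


Formula: throughput = requests / seconds
throughput = 86132306 / 86400
throughput = 996.9 requests/second

996.9 requests/second


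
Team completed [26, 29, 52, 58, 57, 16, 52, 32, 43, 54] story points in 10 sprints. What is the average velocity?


Formula: Avg velocity = Total points / Number of sprints
Points: [26, 29, 52, 58, 57, 16, 52, 32, 43, 54]
Sum = 26 + 29 + 52 + 58 + 57 + 16 + 52 + 32 + 43 + 54 = 419
Avg velocity = 419 / 10 = 41.9 points/sprint

41.9 points/sprint


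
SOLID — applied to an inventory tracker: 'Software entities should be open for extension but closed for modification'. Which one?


This describes the Open/Closed Principle (OCP)

Open/Closed Principle (OCP)


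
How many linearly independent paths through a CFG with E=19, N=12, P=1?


Formula: V(G) = E - N + 2P
V(G) = 19 - 12 + 2*1
V(G) = 7 + 2
V(G) = 9

9


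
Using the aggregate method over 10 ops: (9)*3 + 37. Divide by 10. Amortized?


Formula: Amortized cost = Total cost / Operations
Total cost = (9 * 3) + (1 * 37)
Total cost = 27 + 37 = 64
Amortized = 64 / 10 = 6.4

6.4


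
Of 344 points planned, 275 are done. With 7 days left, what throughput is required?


Formula: Required rate = Remaining points / Days left
Remaining = 344 - 275 = 69 points
Required rate = 69 / 7 = 9.86 points/day

9.86 points/day


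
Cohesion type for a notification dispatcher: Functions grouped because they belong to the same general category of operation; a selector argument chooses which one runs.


Reasoning: Grouped by category of activity, not by data or sequence
Type: Logical cohesion

Logical cohesion


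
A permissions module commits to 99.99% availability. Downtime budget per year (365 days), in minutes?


Formula: allowed downtime = period * (100 - SLA) / 100
Period (year (365 days)) = 525600 minutes
Unavailability fraction = (100 - 99.99) / 100
Allowed downtime = 525600 * (100 - 99.99) / 100
Allowed downtime = 52.56 minutes

52.56 minutes


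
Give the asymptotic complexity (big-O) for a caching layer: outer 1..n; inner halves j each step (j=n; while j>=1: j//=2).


Reasoning: n times log n
Complexity: O(n log n)

O(n log n)


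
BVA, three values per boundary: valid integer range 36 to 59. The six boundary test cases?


Range: [36, 59]
Boundaries: just below min, min, min+1, max-1, max, just above max
Values: [35, 36, 37, 58, 59, 60]

[35, 36, 37, 58, 59, 60]


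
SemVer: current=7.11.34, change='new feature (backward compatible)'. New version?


Current: 7.11.34
Change category: 'new feature (backward compatible)' → minor bump
SemVer rule: minor bump → increment MINOR, reset PATCH to 0 (MAJOR unchanged)
New: 7.12.0

7.12.0


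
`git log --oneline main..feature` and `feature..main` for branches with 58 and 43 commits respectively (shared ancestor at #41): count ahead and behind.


Common ancestor: commit #41
feature commits after divergence: 58 - 41 = 17
main commits after divergence: 43 - 41 = 2
feature is 17 commits ahead of main
main is 2 commits ahead of feature

feature ahead: 17, main ahead: 2


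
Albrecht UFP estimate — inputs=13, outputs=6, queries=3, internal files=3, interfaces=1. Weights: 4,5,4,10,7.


UFP = EI*4 + EO*5 + EQ*4 + ILF*10 + EIF*7
UFP = 13*4 + 6*5 + 3*4 + 3*10 + 1*7
UFP = 52 + 30 + 12 + 30 + 7
UFP = 131

131


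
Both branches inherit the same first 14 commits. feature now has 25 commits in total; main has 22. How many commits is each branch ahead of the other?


Common ancestor: commit #14
feature commits after divergence: 25 - 14 = 11
main commits after divergence: 22 - 14 = 8
feature is 11 commits ahead of main
main is 8 commits ahead of feature

feature ahead: 11, main ahead: 8


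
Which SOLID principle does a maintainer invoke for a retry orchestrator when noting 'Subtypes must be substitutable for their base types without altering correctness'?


This describes the Liskov Substitution Principle (LSP)

Liskov Substitution Principle (LSP)


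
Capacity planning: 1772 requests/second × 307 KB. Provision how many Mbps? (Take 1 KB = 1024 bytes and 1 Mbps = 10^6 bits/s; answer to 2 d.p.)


Formula: Mbps = payload_bytes * RPS * 8 / 1e6
Payload per request = 307 KB = 307 * 1024 = 314368 bytes
Total bytes/sec = 314368 * 1772 = 557060096
Total bits/sec = 557060096 * 8 = 4456480768
Mbps = 4456480768 / 1e6 = 4456.48

4456.48 Mbps


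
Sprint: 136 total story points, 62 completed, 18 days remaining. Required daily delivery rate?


Formula: Required rate = Remaining points / Days left
Remaining = 136 - 62 = 74 points
Required rate = 74 / 18 = 4.11 points/day

4.11 points/day


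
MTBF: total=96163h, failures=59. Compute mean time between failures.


Formula: MTBF = Total operating time / Number of failures
MTBF = 96163 / 59
MTBF = 1629.88 hours

1629.88 hours


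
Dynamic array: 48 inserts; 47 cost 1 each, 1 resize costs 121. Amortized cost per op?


Formula: Amortized cost = Total cost / Operations
Total cost = (47 * 1) + (1 * 121)
Total cost = 47 + 121 = 168
Amortized = 168 / 48 = 3.5

3.5


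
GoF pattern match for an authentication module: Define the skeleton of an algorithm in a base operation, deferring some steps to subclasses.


This matches the Template Method pattern

Template Method


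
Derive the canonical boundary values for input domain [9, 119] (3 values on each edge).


Range: [9, 119]
Boundaries: just below min, min, min+1, max-1, max, just above max
Values: [8, 9, 10, 118, 119, 120]

[8, 9, 10, 118, 119, 120]


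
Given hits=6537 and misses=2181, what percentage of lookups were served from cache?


Formula: hit rate = hits / (hits + misses) * 100
hit rate = 6537 / (6537 + 2181) * 100
hit rate = 6537 / 8718 * 100
hit rate = 74.98%

74.98%


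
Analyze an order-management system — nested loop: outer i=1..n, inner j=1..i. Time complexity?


Reasoning: triangle: n(n+1)/2 ~ n^2/2
Complexity: O(n^2)

O(n^2)


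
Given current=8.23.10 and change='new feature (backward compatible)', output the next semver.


Current: 8.23.10
Change category: 'new feature (backward compatible)' → minor bump
SemVer rule: minor bump → increment MINOR, reset PATCH to 0 (MAJOR unchanged)
New: 8.24.0

8.24.0


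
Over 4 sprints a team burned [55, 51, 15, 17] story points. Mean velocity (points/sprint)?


Formula: Avg velocity = Total points / Number of sprints
Points: [55, 51, 15, 17]
Sum = 55 + 51 + 15 + 17 = 138
Avg velocity = 138 / 4 = 34.5 points/sprint

34.5 points/sprint


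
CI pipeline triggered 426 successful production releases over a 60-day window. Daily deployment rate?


Formula: deployments per day = releases / days
= 426 / 60
= 7.1 deploys/day
(equivalently, 49.7 deploys/week)

7.1 deploys/day


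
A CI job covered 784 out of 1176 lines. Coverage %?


Coverage = covered / total * 100
Coverage = 784 / 1176 * 100
Coverage = 66.67%

66.67%


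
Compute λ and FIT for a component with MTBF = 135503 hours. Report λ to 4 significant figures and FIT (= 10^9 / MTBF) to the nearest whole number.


Formula: λ = 1 / MTBF; FIT = λ × 1e9 = 1e9 / MTBF
λ = 1 / 135503 ≈ 7.380e-06 failures/hour
FIT = 1e9 / 135503 ≈ 7380 failures per 1e9 hours (nearest whole number)

λ = 7.380e-06 /h, FIT = 7380


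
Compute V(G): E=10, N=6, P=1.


Formula: V(G) = E - N + 2P
V(G) = 10 - 6 + 2*1
V(G) = 4 + 2
V(G) = 6

6


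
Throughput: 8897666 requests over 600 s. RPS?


Formula: throughput = requests / seconds
throughput = 8897666 / 600
throughput = 14829.44 requests/second

14829.44 requests/second


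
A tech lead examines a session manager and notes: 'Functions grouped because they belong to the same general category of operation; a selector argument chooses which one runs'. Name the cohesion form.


Reasoning: Grouped by category of activity, not by data or sequence
Type: Logical cohesion

Logical cohesion


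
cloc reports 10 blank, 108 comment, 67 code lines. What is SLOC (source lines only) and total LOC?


Total LOC = blank + comment + code
Total LOC = 10 + 108 + 67 = 185
SLOC (source only) = code = 67

Total LOC: 185, SLOC: 67


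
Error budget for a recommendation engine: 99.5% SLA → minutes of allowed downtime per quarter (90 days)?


Formula: allowed downtime = period * (100 - SLA) / 100
Period (quarter (90 days)) = 129600 minutes
Unavailability fraction = (100 - 99.5) / 100
Allowed downtime = 129600 * (100 - 99.5) / 100
Allowed downtime = 648.0 minutes

648.0 minutes


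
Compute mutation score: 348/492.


Mutation score = killed / total * 100
Mutation score = 348 / 492 * 100
Mutation score = 70.73%

70.73%


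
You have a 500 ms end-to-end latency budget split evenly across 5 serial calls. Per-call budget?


Formula: per_stage = total_budget / stages
per_stage = 500 / 5
per_stage = 100.0 ms

100.0 ms


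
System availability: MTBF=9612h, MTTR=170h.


Availability = MTBF / (MTBF + MTTR)
Availability = 9612 / (9612 + 170)
Availability = 9612 / 9782
Availability = 98.2621%

98.2621%


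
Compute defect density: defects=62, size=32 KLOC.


Defect density = defects / KLOC
Defect density = 62 / 32
Defect density = 1.938 defects/KLOC

1.938 defects/KLOC


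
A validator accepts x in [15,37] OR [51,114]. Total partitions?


Valid ranges: [15,37] and [51,114]
Class 1: x < 15 — invalid
Class 2: 15 ≤ x ≤ 37 — valid
Class 3: 37 < x < 51 — invalid (gap between ranges)
Class 4: 51 ≤ x ≤ 114 — valid
Class 5: x > 114 — invalid
Total equivalence classes: 5

5 equivalence classes


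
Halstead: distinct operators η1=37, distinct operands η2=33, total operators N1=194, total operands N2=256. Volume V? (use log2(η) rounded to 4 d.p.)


Formula: V = N * log2(η), where N = N1 + N2 and η = η1 + η2
η = 37 + 33 = 70
N = 194 + 256 = 450
log2(70) ≈ 6.1293
V = 450 * 6.1293 = 2758.19

2758.19


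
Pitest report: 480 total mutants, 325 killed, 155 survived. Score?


Mutation score = killed / total * 100
Mutation score = 325 / 480 * 100
Mutation score = 67.71%

67.71%


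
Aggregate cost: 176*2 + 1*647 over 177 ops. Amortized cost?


Formula: Amortized cost = Total cost / Operations
Total cost = (176 * 2) + (1 * 647)
Total cost = 352 + 647 = 999
Amortized = 999 / 177 = 5.6441

5.6441


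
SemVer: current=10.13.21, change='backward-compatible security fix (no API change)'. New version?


Current: 10.13.21
Change category: 'backward-compatible security fix (no API change)' → patch bump
SemVer rule: patch bump → increment PATCH (MAJOR and MINOR unchanged)
New: 10.13.22

10.13.22


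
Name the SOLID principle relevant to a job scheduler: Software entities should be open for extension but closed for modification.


This describes the Open/Closed Principle (OCP)

Open/Closed Principle (OCP)


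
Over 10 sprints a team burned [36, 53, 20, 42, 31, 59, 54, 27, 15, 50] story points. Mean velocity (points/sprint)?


Formula: Avg velocity = Total points / Number of sprints
Points: [36, 53, 20, 42, 31, 59, 54, 27, 15, 50]
Sum = 36 + 53 + 20 + 42 + 31 + 59 + 54 + 27 + 15 + 50 = 387
Avg velocity = 387 / 10 = 38.7 points/sprint

38.7 points/sprint


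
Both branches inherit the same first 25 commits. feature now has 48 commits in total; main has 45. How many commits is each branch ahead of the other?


Common ancestor: commit #25
feature commits after divergence: 48 - 25 = 23
main commits after divergence: 45 - 25 = 20
feature is 23 commits ahead of main
main is 20 commits ahead of feature

feature ahead: 23, main ahead: 20


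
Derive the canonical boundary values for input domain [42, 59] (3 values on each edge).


Range: [42, 59]
Boundaries: just below min, min, min+1, max-1, max, just above max
Values: [41, 42, 43, 58, 59, 60]

[41, 42, 43, 58, 59, 60]


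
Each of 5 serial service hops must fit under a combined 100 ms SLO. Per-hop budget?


Formula: per_stage = total_budget / stages
per_stage = 100 / 5
per_stage = 20.0 ms

20.0 ms


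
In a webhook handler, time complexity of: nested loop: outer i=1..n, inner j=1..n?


Reasoning: n iterations times n iterations
Complexity: O(n^2)

O(n^2)


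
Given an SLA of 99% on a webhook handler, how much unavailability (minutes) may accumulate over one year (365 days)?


Formula: allowed downtime = period * (100 - SLA) / 100
Period (year (365 days)) = 525600 minutes
Unavailability fraction = (100 - 99.0) / 100
Allowed downtime = 525600 * (100 - 99.0) / 100
Allowed downtime = 5256.0 minutes

5256.0 minutes


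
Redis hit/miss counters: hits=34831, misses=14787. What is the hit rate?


Formula: hit rate = hits / (hits + misses) * 100
hit rate = 34831 / (34831 + 14787) * 100
hit rate = 34831 / 49618 * 100
hit rate = 70.2%

70.2%


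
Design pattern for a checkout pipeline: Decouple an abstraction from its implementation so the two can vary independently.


This matches the Bridge pattern

Bridge


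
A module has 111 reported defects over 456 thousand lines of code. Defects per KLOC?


Defect density = defects / KLOC
Defect density = 111 / 456
Defect density = 0.243 defects/KLOC

0.243 defects/KLOC


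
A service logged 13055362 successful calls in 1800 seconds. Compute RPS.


Formula: throughput = requests / seconds
throughput = 13055362 / 1800
throughput = 7252.98 requests/second

7252.98 requests/second


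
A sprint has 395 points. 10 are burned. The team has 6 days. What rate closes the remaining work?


Formula: Required rate = Remaining points / Days left
Remaining = 395 - 10 = 385 points
Required rate = 385 / 6 = 64.17 points/day

64.17 points/day


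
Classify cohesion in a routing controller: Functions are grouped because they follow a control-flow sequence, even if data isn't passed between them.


Reasoning: Grouped by order of execution within a routine, not by data flow
Type: Procedural cohesion

Procedural cohesion


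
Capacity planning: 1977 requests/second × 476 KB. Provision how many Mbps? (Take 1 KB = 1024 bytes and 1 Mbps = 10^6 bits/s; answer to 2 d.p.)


Formula: Mbps = payload_bytes * RPS * 8 / 1e6
Payload per request = 476 KB = 476 * 1024 = 487424 bytes
Total bytes/sec = 487424 * 1977 = 963637248
Total bits/sec = 963637248 * 8 = 7709097984
Mbps = 7709097984 / 1e6 = 7709.1

7709.1 Mbps


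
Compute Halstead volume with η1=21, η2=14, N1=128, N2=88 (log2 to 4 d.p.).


Formula: V = N * log2(η), where N = N1 + N2 and η = η1 + η2
η = 21 + 14 = 35
N = 128 + 88 = 216
log2(35) ≈ 5.1293
V = 216 * 5.1293 = 1107.93

1107.93


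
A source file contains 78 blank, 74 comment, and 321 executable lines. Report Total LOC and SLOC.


Total LOC = blank + comment + code
Total LOC = 78 + 74 + 321 = 473
SLOC (source only) = code = 321

Total LOC: 473, SLOC: 321


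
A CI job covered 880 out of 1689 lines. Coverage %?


Coverage = covered / total * 100
Coverage = 880 / 1689 * 100
Coverage = 52.1%

52.1%


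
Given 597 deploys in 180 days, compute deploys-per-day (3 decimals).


Formula: deployments per day = releases / days
= 597 / 180
= 3.317 deploys/day
(equivalently, 23.22 deploys/week)

3.317 deploys/day


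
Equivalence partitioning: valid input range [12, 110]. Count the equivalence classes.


Valid range: [12, 110]
Class 1: x < 12 — invalid
Class 2: 12 ≤ x ≤ 110 — valid
Class 3: x > 110 — invalid
Total equivalence classes: 3

3 equivalence classes


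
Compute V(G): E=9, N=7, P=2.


Formula: V(G) = E - N + 2P
V(G) = 9 - 7 + 2*2
V(G) = 2 + 4
V(G) = 6

6


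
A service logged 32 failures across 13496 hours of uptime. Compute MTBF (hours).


Formula: MTBF = Total operating time / Number of failures
MTBF = 13496 / 32
MTBF = 421.75 hours

421.75 hours


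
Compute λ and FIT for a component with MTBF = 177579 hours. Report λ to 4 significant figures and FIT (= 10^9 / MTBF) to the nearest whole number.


Formula: λ = 1 / MTBF; FIT = λ × 1e9 = 1e9 / MTBF
λ = 1 / 177579 ≈ 5.631e-06 failures/hour
FIT = 1e9 / 177579 ≈ 5631 failures per 1e9 hours (nearest whole number)

λ = 5.631e-06 /h, FIT = 5631


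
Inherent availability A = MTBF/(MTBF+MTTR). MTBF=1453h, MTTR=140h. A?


Availability = MTBF / (MTBF + MTTR)
Availability = 1453 / (1453 + 140)
Availability = 1453 / 1593
Availability = 91.2116%

91.2116%


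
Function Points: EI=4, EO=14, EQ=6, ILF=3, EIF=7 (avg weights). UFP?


UFP = EI*4 + EO*5 + EQ*4 + ILF*10 + EIF*7
UFP = 4*4 + 14*5 + 6*4 + 3*10 + 7*7
UFP = 16 + 70 + 24 + 30 + 49
UFP = 189

189


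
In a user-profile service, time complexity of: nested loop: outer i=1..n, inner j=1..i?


Reasoning: triangle: n(n+1)/2 ~ n^2/2
Complexity: O(n^2)

O(n^2)


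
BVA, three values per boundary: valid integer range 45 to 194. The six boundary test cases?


Range: [45, 194]
Boundaries: just below min, min, min+1, max-1, max, just above max
Values: [44, 45, 46, 193, 194, 195]

[44, 45, 46, 193, 194, 195]


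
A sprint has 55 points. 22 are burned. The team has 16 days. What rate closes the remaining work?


Formula: Required rate = Remaining points / Days left
Remaining = 55 - 22 = 33 points
Required rate = 33 / 16 = 2.06 points/day

2.06 points/day


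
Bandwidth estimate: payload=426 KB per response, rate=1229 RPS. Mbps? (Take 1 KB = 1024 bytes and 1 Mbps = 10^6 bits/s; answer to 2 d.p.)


Formula: Mbps = payload_bytes * RPS * 8 / 1e6
Payload per request = 426 KB = 426 * 1024 = 436224 bytes
Total bytes/sec = 436224 * 1229 = 536119296
Total bits/sec = 536119296 * 8 = 4288954368
Mbps = 4288954368 / 1e6 = 4288.95

4288.95 Mbps


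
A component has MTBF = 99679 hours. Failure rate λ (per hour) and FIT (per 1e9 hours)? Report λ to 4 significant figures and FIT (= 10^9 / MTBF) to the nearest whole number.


Formula: λ = 1 / MTBF; FIT = λ × 1e9 = 1e9 / MTBF
λ = 1 / 99679 ≈ 1.003e-05 failures/hour
FIT = 1e9 / 99679 ≈ 10032 failures per 1e9 hours (nearest whole number)

λ = 1.003e-05 /h, FIT = 10032


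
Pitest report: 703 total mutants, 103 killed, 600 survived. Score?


Mutation score = killed / total * 100
Mutation score = 103 / 703 * 100
Mutation score = 14.65%

14.65%


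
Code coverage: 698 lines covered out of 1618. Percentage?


Coverage = covered / total * 100
Coverage = 698 / 1618 * 100
Coverage = 43.14%

43.14%


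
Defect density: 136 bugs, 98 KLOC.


Defect density = defects / KLOC
Defect density = 136 / 98
Defect density = 1.388 defects/KLOC

1.388 defects/KLOC


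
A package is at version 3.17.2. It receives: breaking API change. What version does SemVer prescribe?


Current: 3.17.2
Change category: 'breaking API change' → major bump
SemVer rule: major bump → increment MAJOR, reset MINOR and PATCH to 0
New: 4.0.0

4.0.0


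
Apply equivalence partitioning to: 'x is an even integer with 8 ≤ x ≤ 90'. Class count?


Constraint: even integers in [8, 90]
Class 1: x < 8 — out-of-range invalid
Class 2: x in [8,90] but odd — wrong type invalid
Class 3: x in [8,90] and even — valid
Class 4: x > 90 — out-of-range invalid
Total equivalence classes: 4

4 equivalence classes


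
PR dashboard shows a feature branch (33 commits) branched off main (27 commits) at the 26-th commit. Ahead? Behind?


Common ancestor: commit #26
feature commits after divergence: 33 - 26 = 7
main commits after divergence: 27 - 26 = 1
feature is 7 commits ahead of main
main is 1 commits ahead of feature

feature ahead: 7, main ahead: 1


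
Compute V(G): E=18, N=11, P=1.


Formula: V(G) = E - N + 2P
V(G) = 18 - 11 + 2*1
V(G) = 7 + 2
V(G) = 9

9


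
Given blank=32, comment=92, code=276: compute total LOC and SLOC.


Total LOC = blank + comment + code
Total LOC = 32 + 92 + 276 = 400
SLOC (source only) = code = 276

Total LOC: 400, SLOC: 276


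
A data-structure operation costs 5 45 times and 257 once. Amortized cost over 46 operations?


Formula: Amortized cost = Total cost / Operations
Total cost = (45 * 5) + (1 * 257)
Total cost = 225 + 257 = 482
Amortized = 482 / 46 = 10.4783

10.4783


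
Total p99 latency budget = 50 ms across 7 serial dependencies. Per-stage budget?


Formula: per_stage = total_budget / stages
per_stage = 50 / 7
per_stage = 7.14 ms

7.14 ms


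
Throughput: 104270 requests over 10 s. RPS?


Formula: throughput = requests / seconds
throughput = 104270 / 10
throughput = 10427.0 requests/second

10427.0 requests/second


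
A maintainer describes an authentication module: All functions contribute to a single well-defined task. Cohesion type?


Reasoning: Best: single purpose
Type: Functional cohesion

Functional cohesion


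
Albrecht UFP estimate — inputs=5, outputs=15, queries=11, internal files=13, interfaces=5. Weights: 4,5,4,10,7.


UFP = EI*4 + EO*5 + EQ*4 + ILF*10 + EIF*7
UFP = 5*4 + 15*5 + 11*4 + 13*10 + 5*7
UFP = 20 + 75 + 44 + 130 + 35
UFP = 304

304


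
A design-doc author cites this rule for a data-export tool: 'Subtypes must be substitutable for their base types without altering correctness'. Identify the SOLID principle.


This describes the Liskov Substitution Principle (LSP)

Liskov Substitution Principle (LSP)


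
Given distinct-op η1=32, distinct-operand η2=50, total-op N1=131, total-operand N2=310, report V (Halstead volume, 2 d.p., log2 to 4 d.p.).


Formula: V = N * log2(η), where N = N1 + N2 and η = η1 + η2
η = 32 + 50 = 82
N = 131 + 310 = 441
log2(82) ≈ 6.3576
V = 441 * 6.3576 = 2803.70

2803.70


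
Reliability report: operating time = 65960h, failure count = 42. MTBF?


Formula: MTBF = Total operating time / Number of failures
MTBF = 65960 / 42
MTBF = 1570.48 hours

1570.48 hours


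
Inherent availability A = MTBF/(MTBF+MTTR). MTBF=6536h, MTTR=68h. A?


Availability = MTBF / (MTBF + MTTR)
Availability = 6536 / (6536 + 68)
Availability = 6536 / 6604
Availability = 98.9703%

98.9703%


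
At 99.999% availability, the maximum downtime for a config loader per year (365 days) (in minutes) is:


Formula: allowed downtime = period * (100 - SLA) / 100
Period (year (365 days)) = 525600 minutes
Unavailability fraction = (100 - 99.999) / 100
Allowed downtime = 525600 * (100 - 99.999) / 100
Allowed downtime = 5.256 minutes

5.256 minutes


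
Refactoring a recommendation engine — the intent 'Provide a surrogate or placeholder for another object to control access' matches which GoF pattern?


This matches the Proxy pattern

Proxy


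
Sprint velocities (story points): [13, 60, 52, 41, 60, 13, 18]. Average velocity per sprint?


Formula: Avg velocity = Total points / Number of sprints
Points: [13, 60, 52, 41, 60, 13, 18]
Sum = 13 + 60 + 52 + 41 + 60 + 13 + 18 = 257
Avg velocity = 257 / 7 = 36.71 points/sprint

36.71 points/sprint


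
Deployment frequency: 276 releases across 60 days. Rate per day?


Formula: deployments per day = releases / days
= 276 / 60
= 4.6 deploys/day
(equivalently, 32.2 deploys/week)

4.6 deploys/day


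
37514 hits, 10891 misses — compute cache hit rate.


Formula: hit rate = hits / (hits + misses) * 100
hit rate = 37514 / (37514 + 10891) * 100
hit rate = 37514 / 48405 * 100
hit rate = 77.5%

77.5%


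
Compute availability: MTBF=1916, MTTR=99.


Availability = MTBF / (MTBF + MTTR)
Availability = 1916 / (1916 + 99)
Availability = 1916 / 2015
Availability = 95.0868%

95.0868%


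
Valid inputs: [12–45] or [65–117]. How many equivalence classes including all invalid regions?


Valid ranges: [12,45] and [65,117]
Class 1: x < 12 — invalid
Class 2: 12 ≤ x ≤ 45 — valid
Class 3: 45 < x < 65 — invalid (gap between ranges)
Class 4: 65 ≤ x ≤ 117 — valid
Class 5: x > 117 — invalid
Total equivalence classes: 5

5 equivalence classes


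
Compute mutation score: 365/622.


Mutation score = killed / total * 100
Mutation score = 365 / 622 * 100
Mutation score = 58.68%

58.68%


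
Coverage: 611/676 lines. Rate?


Coverage = covered / total * 100
Coverage = 611 / 676 * 100
Coverage = 90.38%

90.38%


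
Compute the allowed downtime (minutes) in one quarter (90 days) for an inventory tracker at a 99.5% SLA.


Formula: allowed downtime = period * (100 - SLA) / 100
Period (quarter (90 days)) = 129600 minutes
Unavailability fraction = (100 - 99.5) / 100
Allowed downtime = 129600 * (100 - 99.5) / 100
Allowed downtime = 648.0 minutes

648.0 minutes


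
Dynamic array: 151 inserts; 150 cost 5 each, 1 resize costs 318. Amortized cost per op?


Formula: Amortized cost = Total cost / Operations
Total cost = (150 * 5) + (1 * 318)
Total cost = 750 + 318 = 1068
Amortized = 1068 / 151 = 7.0728

7.0728


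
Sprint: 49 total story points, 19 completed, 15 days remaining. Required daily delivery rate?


Formula: Required rate = Remaining points / Days left
Remaining = 49 - 19 = 30 points
Required rate = 30 / 15 = 2.0 points/day

2.0 points/day


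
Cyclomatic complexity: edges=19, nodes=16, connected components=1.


Formula: V(G) = E - N + 2P
V(G) = 19 - 16 + 2*1
V(G) = 3 + 2
V(G) = 5

5


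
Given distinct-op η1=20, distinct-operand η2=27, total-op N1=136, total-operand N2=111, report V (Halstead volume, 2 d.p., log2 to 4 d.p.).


Formula: V = N * log2(η), where N = N1 + N2 and η = η1 + η2
η = 20 + 27 = 47
N = 136 + 111 = 247
log2(47) ≈ 5.5546
V = 247 * 5.5546 = 1371.99

1371.99


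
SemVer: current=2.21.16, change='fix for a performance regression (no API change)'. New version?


Current: 2.21.16
Change category: 'fix for a performance regression (no API change)' → patch bump
SemVer rule: patch bump → increment PATCH (MAJOR and MINOR unchanged)
New: 2.21.17

2.21.17


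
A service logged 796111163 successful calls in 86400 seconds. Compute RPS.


Formula: throughput = requests / seconds
throughput = 796111163 / 86400
throughput = 9214.25 requests/second

9214.25 requests/second


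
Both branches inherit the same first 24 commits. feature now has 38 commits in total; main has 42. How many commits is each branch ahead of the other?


Common ancestor: commit #24
feature commits after divergence: 38 - 24 = 14
main commits after divergence: 42 - 24 = 18
feature is 14 commits ahead of main
main is 18 commits ahead of feature

feature ahead: 14, main ahead: 18


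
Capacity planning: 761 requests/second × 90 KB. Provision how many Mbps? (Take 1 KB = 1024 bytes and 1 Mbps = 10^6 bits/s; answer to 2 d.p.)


Formula: Mbps = payload_bytes * RPS * 8 / 1e6
Payload per request = 90 KB = 90 * 1024 = 92160 bytes
Total bytes/sec = 92160 * 761 = 70133760
Total bits/sec = 70133760 * 8 = 561070080
Mbps = 561070080 / 1e6 = 561.07

561.07 Mbps


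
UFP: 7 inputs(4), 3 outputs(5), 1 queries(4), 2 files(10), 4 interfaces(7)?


UFP = EI*4 + EO*5 + EQ*4 + ILF*10 + EIF*7
UFP = 7*4 + 3*5 + 1*4 + 2*10 + 4*7
UFP = 28 + 15 + 4 + 20 + 28
UFP = 95

95


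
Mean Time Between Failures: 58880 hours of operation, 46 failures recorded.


Formula: MTBF = Total operating time / Number of failures
MTBF = 58880 / 46
MTBF = 1280.0 hours

1280.0 hours


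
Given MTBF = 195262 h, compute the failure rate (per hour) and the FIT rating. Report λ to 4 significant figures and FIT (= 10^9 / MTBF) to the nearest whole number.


Formula: λ = 1 / MTBF; FIT = λ × 1e9 = 1e9 / MTBF
λ = 1 / 195262 ≈ 5.121e-06 failures/hour
FIT = 1e9 / 195262 ≈ 5121 failures per 1e9 hours (nearest whole number)

λ = 5.121e-06 /h, FIT = 5121


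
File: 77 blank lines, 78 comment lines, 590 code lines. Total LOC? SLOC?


Total LOC = blank + comment + code
Total LOC = 77 + 78 + 590 = 745
SLOC (source only) = code = 590

Total LOC: 745, SLOC: 590


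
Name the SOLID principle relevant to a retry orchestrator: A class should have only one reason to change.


This describes the Single Responsibility Principle (SRP)

Single Responsibility Principle (SRP)


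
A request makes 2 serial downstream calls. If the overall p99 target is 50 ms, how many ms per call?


Formula: per_stage = total_budget / stages
per_stage = 50 / 2
per_stage = 25.0 ms

25.0 ms


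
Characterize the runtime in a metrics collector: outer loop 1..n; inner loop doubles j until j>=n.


Reasoning: linear outer times logarithmic inner
Complexity: O(n log n)

O(n log n)


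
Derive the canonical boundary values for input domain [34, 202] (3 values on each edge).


Range: [34, 202]
Boundaries: just below min, min, min+1, max-1, max, just above max
Values: [33, 34, 35, 201, 202, 203]

[33, 34, 35, 201, 202, 203]


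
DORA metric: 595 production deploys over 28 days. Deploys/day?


Formula: deployments per day = releases / days
= 595 / 28
= 21.25 deploys/day
(equivalently, 148.75 deploys/week)

21.25 deploys/day


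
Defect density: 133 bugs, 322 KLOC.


Defect density = defects / KLOC
Defect density = 133 / 322
Defect density = 0.413 defects/KLOC

0.413 defects/KLOC


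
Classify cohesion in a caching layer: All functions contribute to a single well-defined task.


Reasoning: Best: single purpose
Type: Functional cohesion

Functional cohesion


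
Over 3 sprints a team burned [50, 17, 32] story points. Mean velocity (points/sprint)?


Formula: Avg velocity = Total points / Number of sprints
Points: [50, 17, 32]
Sum = 50 + 17 + 32 = 99
Avg velocity = 99 / 3 = 33.0 points/sprint

33.0 points/sprint


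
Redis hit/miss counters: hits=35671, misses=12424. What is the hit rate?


Formula: hit rate = hits / (hits + misses) * 100
hit rate = 35671 / (35671 + 12424) * 100
hit rate = 35671 / 48095 * 100
hit rate = 74.17%

74.17%


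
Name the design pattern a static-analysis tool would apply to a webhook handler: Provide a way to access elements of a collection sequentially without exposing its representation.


This matches the Iterator pattern

Iterator


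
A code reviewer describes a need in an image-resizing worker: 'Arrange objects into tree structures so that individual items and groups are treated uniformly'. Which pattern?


This matches the Composite pattern

Composite


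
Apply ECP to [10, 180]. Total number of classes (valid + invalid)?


Valid range: [10, 180]
Class 1: x < 10 — invalid
Class 2: 10 ≤ x ≤ 180 — valid
Class 3: x > 180 — invalid
Total equivalence classes: 3

3 equivalence classes


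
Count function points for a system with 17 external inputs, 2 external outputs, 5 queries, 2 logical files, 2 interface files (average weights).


UFP = EI*4 + EO*5 + EQ*4 + ILF*10 + EIF*7
UFP = 17*4 + 2*5 + 5*4 + 2*10 + 2*7
UFP = 68 + 10 + 20 + 20 + 14
UFP = 132

132


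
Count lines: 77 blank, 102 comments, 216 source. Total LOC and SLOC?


Total LOC = blank + comment + code
Total LOC = 77 + 102 + 216 = 395
SLOC (source only) = code = 216

Total LOC: 395, SLOC: 216


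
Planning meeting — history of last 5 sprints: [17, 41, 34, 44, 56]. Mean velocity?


Formula: Avg velocity = Total points / Number of sprints
Points: [17, 41, 34, 44, 56]
Sum = 17 + 41 + 34 + 44 + 56 = 192
Avg velocity = 192 / 5 = 38.4 points/sprint

38.4 points/sprint


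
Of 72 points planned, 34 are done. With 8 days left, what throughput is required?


Formula: Required rate = Remaining points / Days left
Remaining = 72 - 34 = 38 points
Required rate = 38 / 8 = 4.75 points/day

4.75 points/day


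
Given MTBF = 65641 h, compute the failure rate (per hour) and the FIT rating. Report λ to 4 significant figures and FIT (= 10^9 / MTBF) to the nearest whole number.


Formula: λ = 1 / MTBF; FIT = λ × 1e9 = 1e9 / MTBF
λ = 1 / 65641 ≈ 1.523e-05 failures/hour
FIT = 1e9 / 65641 ≈ 15234 failures per 1e9 hours (nearest whole number)

λ = 1.523e-05 /h, FIT = 15234


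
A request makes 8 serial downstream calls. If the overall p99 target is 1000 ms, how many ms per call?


Formula: per_stage = total_budget / stages
per_stage = 1000 / 8
per_stage = 125.0 ms

125.0 ms


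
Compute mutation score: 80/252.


Mutation score = killed / total * 100
Mutation score = 80 / 252 * 100
Mutation score = 31.75%

31.75%


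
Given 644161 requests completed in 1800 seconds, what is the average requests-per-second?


Formula: throughput = requests / seconds
throughput = 644161 / 1800
throughput = 357.87 requests/second

357.87 requests/second


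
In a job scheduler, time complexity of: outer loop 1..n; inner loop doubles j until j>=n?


Reasoning: linear outer times logarithmic inner
Complexity: O(n log n)

O(n log n)


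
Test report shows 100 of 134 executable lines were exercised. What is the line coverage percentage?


Coverage = covered / total * 100
Coverage = 100 / 134 * 100
Coverage = 74.63%

74.63%


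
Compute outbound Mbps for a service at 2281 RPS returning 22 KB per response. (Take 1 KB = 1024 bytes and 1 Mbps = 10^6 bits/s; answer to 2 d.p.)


Formula: Mbps = payload_bytes * RPS * 8 / 1e6
Payload per request = 22 KB = 22 * 1024 = 22528 bytes
Total bytes/sec = 22528 * 2281 = 51386368
Total bits/sec = 51386368 * 8 = 411090944
Mbps = 411090944 / 1e6 = 411.09

411.09 Mbps


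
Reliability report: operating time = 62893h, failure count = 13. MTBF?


Formula: MTBF = Total operating time / Number of failures
MTBF = 62893 / 13
MTBF = 4837.92 hours

4837.92 hours


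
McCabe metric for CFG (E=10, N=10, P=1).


Formula: V(G) = E - N + 2P
V(G) = 10 - 10 + 2*1
V(G) = 0 + 2
V(G) = 2

2


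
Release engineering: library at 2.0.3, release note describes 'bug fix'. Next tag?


Current: 2.0.3
Change category: 'bug fix' → patch bump
SemVer rule: patch bump → increment PATCH (MAJOR and MINOR unchanged)
New: 2.0.4

2.0.4


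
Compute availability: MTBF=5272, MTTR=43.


Availability = MTBF / (MTBF + MTTR)
Availability = 5272 / (5272 + 43)
Availability = 5272 / 5315
Availability = 99.191%

99.191%


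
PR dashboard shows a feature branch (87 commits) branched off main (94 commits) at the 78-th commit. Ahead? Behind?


Common ancestor: commit #78
feature commits after divergence: 87 - 78 = 9
main commits after divergence: 94 - 78 = 16
feature is 9 commits ahead of main
main is 16 commits ahead of feature

feature ahead: 9, main ahead: 16


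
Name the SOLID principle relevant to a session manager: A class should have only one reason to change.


This describes the Single Responsibility Principle (SRP)

Single Responsibility Principle (SRP)


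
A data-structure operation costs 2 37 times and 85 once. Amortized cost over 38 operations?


Formula: Amortized cost = Total cost / Operations
Total cost = (37 * 2) + (1 * 85)
Total cost = 74 + 85 = 159
Amortized = 159 / 38 = 4.1842

4.1842


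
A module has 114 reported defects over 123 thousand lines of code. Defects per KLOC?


Defect density = defects / KLOC
Defect density = 114 / 123
Defect density = 0.927 defects/KLOC

0.927 defects/KLOC


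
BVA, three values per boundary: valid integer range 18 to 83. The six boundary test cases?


Range: [18, 83]
Boundaries: just below min, min, min+1, max-1, max, just above max
Values: [17, 18, 19, 82, 83, 84]

[17, 18, 19, 82, 83, 84]


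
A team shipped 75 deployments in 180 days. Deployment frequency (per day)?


Formula: deployments per day = releases / days
= 75 / 180
= 0.417 deploys/day
(equivalently, 2.92 deploys/week)

0.417 deploys/day


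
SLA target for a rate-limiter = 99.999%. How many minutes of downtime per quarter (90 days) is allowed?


Formula: allowed downtime = period * (100 - SLA) / 100
Period (quarter (90 days)) = 129600 minutes
Unavailability fraction = (100 - 99.999) / 100
Allowed downtime = 129600 * (100 - 99.999) / 100
Allowed downtime = 1.296 minutes

1.296 minutes
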